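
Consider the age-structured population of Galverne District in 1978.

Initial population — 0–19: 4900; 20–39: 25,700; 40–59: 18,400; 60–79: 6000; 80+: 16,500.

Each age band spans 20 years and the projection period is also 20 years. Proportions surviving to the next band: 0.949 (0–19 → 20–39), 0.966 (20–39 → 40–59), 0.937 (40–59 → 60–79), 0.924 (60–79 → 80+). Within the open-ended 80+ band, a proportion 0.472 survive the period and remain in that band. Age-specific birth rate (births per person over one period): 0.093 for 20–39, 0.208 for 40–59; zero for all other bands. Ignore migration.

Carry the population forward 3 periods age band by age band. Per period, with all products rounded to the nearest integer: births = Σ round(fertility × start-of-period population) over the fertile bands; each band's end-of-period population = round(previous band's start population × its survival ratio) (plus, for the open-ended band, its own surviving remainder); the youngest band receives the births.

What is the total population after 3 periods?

— Period 1 —
Births: 25700 × 0.093 = 2390, 18400 × 0.208 = 3827 → 6217
20–39: 4900 × 0.949 = 4650
40–59: 25700 × 0.966 = 24826
60–79: 18400 × 0.937 = 17241
80+: 6000 × 0.924 + 16500 × 0.472 = 5544 + 7788 = 13332
Population now: 0–19=6217, 20–39=4650, 40–59=24826, 60–79=17241, 80+=13332
— Period 2 —
Births: 4650 × 0.093 = 432, 24826 × 0.208 = 5164 → 5596
20–39: 6217 × 0.949 = 5900
40–59: 4650 × 0.966 = 4492
60–79: 24826 × 0.937 = 23262
80+: 17241 × 0.924 + 13332 × 0.472 = 15931 + 6293 = 22224
Population now: 0–19=5596, 20–39=5900, 40–59=4492, 60–79=23262, 80+=22224
— Period 3 —
Births: 5900 × 0.093 = 549, 4492 × 0.208 = 934 → 1483
20–39: 5596 × 0.949 = 5311
40–59: 5900 × 0.966 = 5699
60–79: 4492 × 0.937 = 4209
80+: 23262 × 0.924 + 22224 × 0.472 = 21494 + 10490 = 31984
Population now: 0–19=1483, 20–39=5311, 40–59=5699, 60–79=4209, 80+=31984
Total after period 3: 1483 + 5311 + 5699 + 4209 + 31984 = 48686

48686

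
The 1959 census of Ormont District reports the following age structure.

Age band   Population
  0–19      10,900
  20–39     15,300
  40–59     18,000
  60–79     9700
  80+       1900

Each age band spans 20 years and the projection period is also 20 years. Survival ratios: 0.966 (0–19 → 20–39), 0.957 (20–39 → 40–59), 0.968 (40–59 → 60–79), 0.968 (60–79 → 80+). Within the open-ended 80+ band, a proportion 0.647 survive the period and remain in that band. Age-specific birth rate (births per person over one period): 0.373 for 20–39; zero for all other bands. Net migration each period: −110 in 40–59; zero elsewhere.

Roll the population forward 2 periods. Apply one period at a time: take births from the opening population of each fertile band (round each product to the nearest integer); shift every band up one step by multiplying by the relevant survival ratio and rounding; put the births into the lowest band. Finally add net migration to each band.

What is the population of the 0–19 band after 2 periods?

— Period 1 —
Births: 15300 × 0.373 = 5707
20–39: 10900 × 0.966 = 10529
40–59: 15300 × 0.957 = 14642
60–79: 18000 × 0.968 = 17424
80+: 9700 × 0.968 + 1900 × 0.647 = 9390 + 1229 = 10619
Net migration: 40–59 − 110 → 14532
End of period: [5707, 10529, 14532, 17424, 10619]
— Period 2 —
Births: 10529 × 0.373 = 3927
20–39: 5707 × 0.966 = 5513
40–59: 10529 × 0.957 = 10076
60–79: 14532 × 0.968 = 14067
80+: 17424 × 0.968 + 10619 × 0.647 = 16866 + 6870 = 23736
Net migration: 40–59 − 110 → 9966
End of period: [3927, 5513, 9966, 14067, 23736]

3927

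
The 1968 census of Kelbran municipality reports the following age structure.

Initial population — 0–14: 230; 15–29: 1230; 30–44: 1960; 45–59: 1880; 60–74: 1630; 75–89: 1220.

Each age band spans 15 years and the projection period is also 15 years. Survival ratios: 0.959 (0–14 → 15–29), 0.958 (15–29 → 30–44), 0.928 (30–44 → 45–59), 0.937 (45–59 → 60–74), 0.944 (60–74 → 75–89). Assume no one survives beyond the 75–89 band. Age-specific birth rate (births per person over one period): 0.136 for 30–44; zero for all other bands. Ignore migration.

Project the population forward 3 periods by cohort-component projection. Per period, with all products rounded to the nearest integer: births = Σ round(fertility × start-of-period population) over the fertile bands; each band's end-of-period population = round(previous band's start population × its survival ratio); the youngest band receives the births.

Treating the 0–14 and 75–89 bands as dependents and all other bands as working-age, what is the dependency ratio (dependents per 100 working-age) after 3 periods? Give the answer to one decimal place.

101.2

After projecting period 1:
Births: 1960 × 0.136 = 267
15–29: 230 × 0.959 = 221
30–44: 1230 × 0.958 = 1178
45–59: 1960 × 0.928 = 1819
60–74: 1880 × 0.937 = 1762
75–89: 1630 × 0.944 = 1539
Population now: 0–14=267, 15–29=221, 30–44=1178, 45–59=1819, 60–74=1762, 75–89=1539
After projecting period 2:
Births: 1178 × 0.136 = 160
15–29: 267 × 0.959 = 256
30–44: 221 × 0.958 = 212
45–59: 1178 × 0.928 = 1093
60–74: 1819 × 0.937 = 1704
75–89: 1762 × 0.944 = 1663
Population now: 0–14=160, 15–29=256, 30–44=212, 45–59=1093, 60–74=1704, 75–89=1663
After projecting period 3:
Births: 212 × 0.136 = 29
15–29: 160 × 0.959 = 153
30–44: 256 × 0.958 = 245
45–59: 212 × 0.928 = 197
60–74: 1093 × 0.937 = 1024
75–89: 1704 × 0.944 = 1609
Population now: 0–14=29, 15–29=153, 30–44=245, 45–59=197, 60–74=1024, 75–89=1609
Dependents (band 0–14 + band 75–89) = 29 + 1609 = 1638; working-age = 1619; ratio = 1638/1619 × 100 = 101.2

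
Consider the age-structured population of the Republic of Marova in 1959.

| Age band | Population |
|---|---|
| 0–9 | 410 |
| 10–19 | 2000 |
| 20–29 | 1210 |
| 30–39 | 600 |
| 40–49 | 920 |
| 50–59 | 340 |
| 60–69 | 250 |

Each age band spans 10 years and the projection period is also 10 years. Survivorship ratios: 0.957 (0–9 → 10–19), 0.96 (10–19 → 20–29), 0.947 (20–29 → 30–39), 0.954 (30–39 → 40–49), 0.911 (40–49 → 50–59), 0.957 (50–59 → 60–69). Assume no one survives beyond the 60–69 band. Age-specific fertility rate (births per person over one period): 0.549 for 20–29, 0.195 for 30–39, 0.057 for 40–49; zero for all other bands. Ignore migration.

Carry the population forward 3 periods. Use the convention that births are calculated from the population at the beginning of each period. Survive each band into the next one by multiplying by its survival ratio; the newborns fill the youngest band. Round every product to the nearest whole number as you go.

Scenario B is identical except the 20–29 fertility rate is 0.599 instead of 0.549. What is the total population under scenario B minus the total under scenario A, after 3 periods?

168

— Period 1 —
Births: 1210 × 0.549 = 664 ; 600 × 0.195 = 117 ; 920 × 0.057 = 52 → 833
10–19: 410 × 0.957 = 392
20–29: 2000 × 0.96 = 1920
30–39: 1210 × 0.947 = 1146
40–49: 600 × 0.954 = 572
50–59: 920 × 0.911 = 838
60–69: 340 × 0.957 = 325
Population now: 0–9=833, 10–19=392, 20–29=1920, 30–39=1146, 40–49=572, 50–59=838, 60–69=325
— Period 2 —
Births: 1920 × 0.549 = 1054 ; 1146 × 0.195 = 223 ; 572 × 0.057 = 33 → 1310
10–19: 833 × 0.957 = 797
20–29: 392 × 0.96 = 376
30–39: 1920 × 0.947 = 1818
40–49: 1146 × 0.954 = 1093
50–59: 572 × 0.911 = 521
60–69: 838 × 0.957 = 802
Population now: 0–9=1310, 10–19=797, 20–29=376, 30–39=1818, 40–49=1093, 50–59=521, 60–69=802
— Period 3 —
Births: 376 × 0.549 = 206 ; 1818 × 0.195 = 355 ; 1093 × 0.057 = 62 → 623
10–19: 1310 × 0.957 = 1254
20–29: 797 × 0.96 = 765
30–39: 376 × 0.947 = 356
40–49: 1818 × 0.954 = 1734
50–59: 1093 × 0.911 = 996
60–69: 521 × 0.957 = 499
Population now: 0–9=623, 10–19=1254, 20–29=765, 30–39=356, 40–49=1734, 50–59=996, 60–69=499
Scenario A total after 3 periods: 6227
Scenario B projection —
— Period 1 —
Births: 1210 × 0.599 = 725 ; 600 × 0.195 = 117 ; 920 × 0.057 = 52 → 894
10–19: 410 × 0.957 = 392
20–29: 2000 × 0.96 = 1920
30–39: 1210 × 0.947 = 1146
40–49: 600 × 0.954 = 572
50–59: 920 × 0.911 = 838
60–69: 340 × 0.957 = 325
Population now: 0–9=894, 10–19=392, 20–29=1920, 30–39=1146, 40–49=572, 50–59=838, 60–69=325
— Period 2 —
Births: 1920 × 0.599 = 1150 ; 1146 × 0.195 = 223 ; 572 × 0.057 = 33 → 1406
10–19: 894 × 0.957 = 856
20–29: 392 × 0.96 = 376
30–39: 1920 × 0.947 = 1818
40–49: 1146 × 0.954 = 1093
50–59: 572 × 0.911 = 521
60–69: 838 × 0.957 = 802
Population now: 0–9=1406, 10–19=856, 20–29=376, 30–39=1818, 40–49=1093, 50–59=521, 60–69=802
— Period 3 —
Births: 376 × 0.599 = 225 ; 1818 × 0.195 = 355 ; 1093 × 0.057 = 62 → 642
10–19: 1406 × 0.957 = 1346
20–29: 856 × 0.96 = 822
30–39: 376 × 0.947 = 356
40–49: 1818 × 0.954 = 1734
50–59: 1093 × 0.911 = 996
60–69: 521 × 0.957 = 499
Population now: 0–9=642, 10–19=1346, 20–29=822, 30–39=356, 40–49=1734, 50–59=996, 60–69=499
Scenario B total after 3 periods: 6395
Difference B − A = 6395 − 6227 = 168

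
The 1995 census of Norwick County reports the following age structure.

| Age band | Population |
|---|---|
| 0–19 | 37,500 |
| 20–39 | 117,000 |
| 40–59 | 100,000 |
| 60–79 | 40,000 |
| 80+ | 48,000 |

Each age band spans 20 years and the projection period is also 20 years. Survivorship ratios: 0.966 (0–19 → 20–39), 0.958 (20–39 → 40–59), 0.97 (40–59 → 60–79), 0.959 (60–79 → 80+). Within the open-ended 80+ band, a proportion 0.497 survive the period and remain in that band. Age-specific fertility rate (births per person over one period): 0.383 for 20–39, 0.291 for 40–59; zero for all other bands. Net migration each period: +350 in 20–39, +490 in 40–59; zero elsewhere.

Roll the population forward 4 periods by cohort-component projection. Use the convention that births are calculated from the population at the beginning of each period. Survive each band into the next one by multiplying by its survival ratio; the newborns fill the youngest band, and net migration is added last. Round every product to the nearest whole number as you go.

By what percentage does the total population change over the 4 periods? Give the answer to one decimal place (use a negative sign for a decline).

After projecting period 1:
Births: 117000 × 0.383 = 44811, 100000 × 0.291 = 29100 → total 73911
20–39: 37500 × 0.966 = 36225
40–59: 117000 × 0.958 = 112086
60–79: 100000 × 0.97 = 97000
80+: 40000 × 0.959 + 48000 × 0.497 = 38360 + 23856 = 62216
Net migration: 20–39 + 350 → 36575; 40–59 + 490 → 112576
→ [73911, 36575, 112576, 97000, 62216]
After projecting period 2:
Births: 36575 × 0.383 = 14008, 112576 × 0.291 = 32760 → total 46768
20–39: 73911 × 0.966 = 71398
40–59: 36575 × 0.958 = 35039
60–79: 112576 × 0.97 = 109199
80+: 97000 × 0.959 + 62216 × 0.497 = 93023 + 30921 = 123944
Net migration: 20–39 + 350 → 71748; 40–59 + 490 → 35529
→ [46768, 71748, 35529, 109199, 123944]
After projecting period 3:
Births: 71748 × 0.383 = 27479, 35529 × 0.291 = 10339 → total 37818
20–39: 46768 × 0.966 = 45178
40–59: 71748 × 0.958 = 68735
60–79: 35529 × 0.97 = 34463
80+: 109199 × 0.959 + 123944 × 0.497 = 104722 + 61600 = 166322
Net migration: 20–39 + 350 → 45528; 40–59 + 490 → 69225
→ [37818, 45528, 69225, 34463, 166322]
After projecting period 4:
Births: 45528 × 0.383 = 17437, 69225 × 0.291 = 20144 → total 37581
20–39: 37818 × 0.966 = 36532
40–59: 45528 × 0.958 = 43616
60–79: 69225 × 0.97 = 67148
80+: 34463 × 0.959 + 166322 × 0.497 = 33050 + 82662 = 115712
Net migration: 20–39 + 350 → 36882; 40–59 + 490 → 44106
→ [37581, 36882, 44106, 67148, 115712]
Total: 342500 → 301429; change = -41071; percentage change = -12.0%

-12.0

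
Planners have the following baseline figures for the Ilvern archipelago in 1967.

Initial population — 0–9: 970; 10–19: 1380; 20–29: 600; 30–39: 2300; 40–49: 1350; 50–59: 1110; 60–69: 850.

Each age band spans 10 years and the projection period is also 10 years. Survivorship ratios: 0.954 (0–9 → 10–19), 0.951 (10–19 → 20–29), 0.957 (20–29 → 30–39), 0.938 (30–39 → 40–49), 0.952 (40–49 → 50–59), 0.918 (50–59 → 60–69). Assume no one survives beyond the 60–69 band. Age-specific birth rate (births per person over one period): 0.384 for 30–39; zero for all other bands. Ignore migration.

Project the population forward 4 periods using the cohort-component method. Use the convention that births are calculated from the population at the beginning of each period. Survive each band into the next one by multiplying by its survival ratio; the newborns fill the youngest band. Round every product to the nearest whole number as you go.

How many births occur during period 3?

— Period 1 —
Births: 2300 × 0.384 = 883
10–19: 970 × 0.954 = 925
20–29: 1380 × 0.951 = 1312
30–39: 600 × 0.957 = 574
40–49: 2300 × 0.938 = 2157
50–59: 1350 × 0.952 = 1285
60–69: 1110 × 0.918 = 1019
→ [883, 925, 1312, 574, 2157, 1285, 1019]
— Period 2 —
Births: 574 × 0.384 = 220
10–19: 883 × 0.954 = 842
20–29: 925 × 0.951 = 880
30–39: 1312 × 0.957 = 1256
40–49: 574 × 0.938 = 538
50–59: 2157 × 0.952 = 2053
60–69: 1285 × 0.918 = 1180
→ [220, 842, 880, 1256, 538, 2053, 1180]
— Period 3 —
Births: 1256 × 0.384 = 482
10–19: 220 × 0.954 = 210
20–29: 842 × 0.951 = 801
30–39: 880 × 0.957 = 842
40–49: 1256 × 0.938 = 1178
50–59: 538 × 0.952 = 512
60–69: 2053 × 0.918 = 1885
→ [482, 210, 801, 842, 1178, 512, 1885]

482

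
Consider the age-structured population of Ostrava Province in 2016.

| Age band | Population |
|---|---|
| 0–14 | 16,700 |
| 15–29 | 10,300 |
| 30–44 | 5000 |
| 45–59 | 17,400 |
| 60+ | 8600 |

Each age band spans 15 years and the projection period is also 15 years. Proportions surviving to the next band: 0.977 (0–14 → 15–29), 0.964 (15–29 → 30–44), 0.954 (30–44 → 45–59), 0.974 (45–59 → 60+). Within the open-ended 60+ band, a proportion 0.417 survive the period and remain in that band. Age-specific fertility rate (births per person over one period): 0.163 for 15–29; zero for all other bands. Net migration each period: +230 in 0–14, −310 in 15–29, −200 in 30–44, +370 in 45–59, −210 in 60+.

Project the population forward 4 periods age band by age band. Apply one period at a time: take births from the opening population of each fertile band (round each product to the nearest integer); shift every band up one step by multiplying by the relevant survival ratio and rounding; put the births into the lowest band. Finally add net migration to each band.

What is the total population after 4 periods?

[period 1]
Births: 10300 × 0.163 = 1679
15–29: 16700 × 0.977 = 16316
30–44: 10300 × 0.964 = 9929
45–59: 5000 × 0.954 = 4770
60+: 17400 × 0.974 + 8600 × 0.417 = 16948 + 3586 = 20534
Net migration: 0–14 + 230 → 1909; 15–29 − 310 → 16006; 30–44 − 200 → 9729; 45–59 + 370 → 5140; 60+ − 210 → 20324
Giving 1909 / 16006 / 9729 / 5140 / 20324.
[period 2]
Births: 16006 × 0.163 = 2609
15–29: 1909 × 0.977 = 1865
30–44: 16006 × 0.964 = 15430
45–59: 9729 × 0.954 = 9281
60+: 5140 × 0.974 + 20324 × 0.417 = 5006 + 8475 = 13481
Net migration: 0–14 + 230 → 2839; 15–29 − 310 → 1555; 30–44 − 200 → 15230; 45–59 + 370 → 9651; 60+ − 210 → 13271
Giving 2839 / 1555 / 15230 / 9651 / 13271.
[period 3]
Births: 1555 × 0.163 = 253
15–29: 2839 × 0.977 = 2774
30–44: 1555 × 0.964 = 1499
45–59: 15230 × 0.954 = 14529
60+: 9651 × 0.974 + 13271 × 0.417 = 9400 + 5534 = 14934
Net migration: 0–14 + 230 → 483; 15–29 − 310 → 2464; 30–44 − 200 → 1299; 45–59 + 370 → 14899; 60+ − 210 → 14724
Giving 483 / 2464 / 1299 / 14899 / 14724.
[period 4]
Births: 2464 × 0.163 = 402
15–29: 483 × 0.977 = 472
30–44: 2464 × 0.964 = 2375
45–59: 1299 × 0.954 = 1239
60+: 14899 × 0.974 + 14724 × 0.417 = 14512 + 6140 = 20652
Net migration: 0–14 + 230 → 632; 15–29 − 310 → 162; 30–44 − 200 → 2175; 45–59 + 370 → 1609; 60+ − 210 → 20442
Giving 632 / 162 / 2175 / 1609 / 20442.
Total after period 4: 632 + 162 + 2175 + 1609 + 20442 = 25020

25020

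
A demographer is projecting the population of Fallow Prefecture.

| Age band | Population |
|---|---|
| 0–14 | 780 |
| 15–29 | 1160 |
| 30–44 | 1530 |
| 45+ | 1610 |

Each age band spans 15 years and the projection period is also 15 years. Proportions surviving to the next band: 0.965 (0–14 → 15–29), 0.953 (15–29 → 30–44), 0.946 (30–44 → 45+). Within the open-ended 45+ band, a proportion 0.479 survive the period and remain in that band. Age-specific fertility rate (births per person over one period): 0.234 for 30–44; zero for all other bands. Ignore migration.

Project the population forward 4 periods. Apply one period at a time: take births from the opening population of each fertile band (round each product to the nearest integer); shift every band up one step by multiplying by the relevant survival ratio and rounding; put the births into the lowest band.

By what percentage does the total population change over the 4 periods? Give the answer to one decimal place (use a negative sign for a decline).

-68.6

— Period 1 —
Births: 1530 * 0.234 = 358
15–29: 780 * 0.965 = 753
30–44: 1160 * 0.953 = 1105
45+: 1530 * 0.946 + 1610 * 0.479 = 1447 + 771 = 2218
Population now: 0–14=358, 15–29=753, 30–44=1105, 45+=2218
— Period 2 —
Births: 1105 * 0.234 = 259
15–29: 358 * 0.965 = 345
30–44: 753 * 0.953 = 718
45+: 1105 * 0.946 + 2218 * 0.479 = 1045 + 1062 = 2107
Population now: 0–14=259, 15–29=345, 30–44=718, 45+=2107
— Period 3 —
Births: 718 * 0.234 = 168
15–29: 259 * 0.965 = 250
30–44: 345 * 0.953 = 329
45+: 718 * 0.946 + 2107 * 0.479 = 679 + 1009 = 1688
Population now: 0–14=168, 15–29=250, 30–44=329, 45+=1688
— Period 4 —
Births: 329 * 0.234 = 77
15–29: 168 * 0.965 = 162
30–44: 250 * 0.953 = 238
45+: 329 * 0.946 + 1688 * 0.479 = 311 + 809 = 1120
Population now: 0–14=77, 15–29=162, 30–44=238, 45+=1120
Total: 5080 → 1597; change = -3483; percentage change = -68.6%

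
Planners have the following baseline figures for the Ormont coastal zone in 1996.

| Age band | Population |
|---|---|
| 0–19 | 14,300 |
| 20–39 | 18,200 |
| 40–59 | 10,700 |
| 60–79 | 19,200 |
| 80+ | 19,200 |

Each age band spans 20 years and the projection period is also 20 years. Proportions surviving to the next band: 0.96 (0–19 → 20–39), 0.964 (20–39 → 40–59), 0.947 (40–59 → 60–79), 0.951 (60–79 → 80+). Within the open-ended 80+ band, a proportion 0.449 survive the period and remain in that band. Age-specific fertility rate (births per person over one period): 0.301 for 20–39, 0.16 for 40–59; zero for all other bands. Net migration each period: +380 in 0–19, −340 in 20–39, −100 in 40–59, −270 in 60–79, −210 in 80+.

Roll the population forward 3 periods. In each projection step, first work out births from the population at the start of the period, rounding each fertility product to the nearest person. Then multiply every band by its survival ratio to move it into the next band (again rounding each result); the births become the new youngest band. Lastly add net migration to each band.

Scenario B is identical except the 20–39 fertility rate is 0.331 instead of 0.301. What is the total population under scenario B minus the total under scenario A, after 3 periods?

Call the groups 1 to 5, youngest first.
Period 1.
Births: 18200 × 0.301 = 5478, 10700 × 0.16 = 1712 ⇒ total 7190
Group 2: 14300 × 0.96 = 13728
Group 3: 18200 × 0.964 = 17545
Group 4: 10700 × 0.947 = 10133
Group 5: 19200 × 0.951 + 19200 × 0.449 = 18259 + 8621 = 26880
Net migration: Group 1 + 380 → 7570; Group 2 − 340 → 13388; Group 3 − 100 → 17445; Group 4 − 270 → 9863; Group 5 − 210 → 26670
→ [7570, 13388, 17445, 9863, 26670]
Period 2.
Births: 13388 × 0.301 = 4030, 17445 × 0.16 = 2791 ⇒ total 6821
Group 2: 7570 × 0.96 = 7267
Group 3: 13388 × 0.964 = 12906
Group 4: 17445 × 0.947 = 16520
Group 5: 9863 × 0.951 + 26670 × 0.449 = 9380 + 11975 = 21355
Net migration: Group 1 + 380 → 7201; Group 2 − 340 → 6927; Group 3 − 100 → 12806; Group 4 − 270 → 16250; Group 5 − 210 → 21145
→ [7201, 6927, 12806, 16250, 21145]
Period 3.
Births: 6927 × 0.301 = 2085, 12806 × 0.16 = 2049 ⇒ total 4134
Group 2: 7201 × 0.96 = 6913
Group 3: 6927 × 0.964 = 6678
Group 4: 12806 × 0.947 = 12127
Group 5: 16250 × 0.951 + 21145 × 0.449 = 15454 + 9494 = 24948
Net migration: Group 1 + 380 → 4514; Group 2 − 340 → 6573; Group 3 − 100 → 6578; Group 4 − 270 → 11857; Group 5 − 210 → 24738
→ [4514, 6573, 6578, 11857, 24738]
Scenario A total after 3 periods: 54260
Scenario B projection —
Period 1.
Births: 18200 × 0.331 = 6024, 10700 × 0.16 = 1712 ⇒ total 7736
Group 2: 14300 × 0.96 = 13728
Group 3: 18200 × 0.964 = 17545
Group 4: 10700 × 0.947 = 10133
Group 5: 19200 × 0.951 + 19200 × 0.449 = 18259 + 8621 = 26880
Net migration: Group 1 + 380 → 8116; Group 2 − 340 → 13388; Group 3 − 100 → 17445; Group 4 − 270 → 9863; Group 5 − 210 → 26670
→ [8116, 13388, 17445, 9863, 26670]
Period 2.
Births: 13388 × 0.331 = 4431, 17445 × 0.16 = 2791 ⇒ total 7222
Group 2: 8116 × 0.96 = 7791
Group 3: 13388 × 0.964 = 12906
Group 4: 17445 × 0.947 = 16520
Group 5: 9863 × 0.951 + 26670 × 0.449 = 9380 + 11975 = 21355
Net migration: Group 1 + 380 → 7602; Group 2 − 340 → 7451; Group 3 − 100 → 12806; Group 4 − 270 → 16250; Group 5 − 210 → 21145
→ [7602, 7451, 12806, 16250, 21145]
Period 3.
Births: 7451 × 0.331 = 2466, 12806 × 0.16 = 2049 ⇒ total 4515
Group 2: 7602 × 0.96 = 7298
Group 3: 7451 × 0.964 = 7183
Group 4: 12806 × 0.947 = 12127
Group 5: 16250 × 0.951 + 21145 × 0.449 = 15454 + 9494 = 24948
Net migration: Group 1 + 380 → 4895; Group 2 − 340 → 6958; Group 3 − 100 → 7083; Group 4 − 270 → 11857; Group 5 − 210 → 24738
→ [4895, 6958, 7083, 11857, 24738]
Scenario B total after 3 periods: 55531
Difference B − A = 55531 − 54260 = 1271

1271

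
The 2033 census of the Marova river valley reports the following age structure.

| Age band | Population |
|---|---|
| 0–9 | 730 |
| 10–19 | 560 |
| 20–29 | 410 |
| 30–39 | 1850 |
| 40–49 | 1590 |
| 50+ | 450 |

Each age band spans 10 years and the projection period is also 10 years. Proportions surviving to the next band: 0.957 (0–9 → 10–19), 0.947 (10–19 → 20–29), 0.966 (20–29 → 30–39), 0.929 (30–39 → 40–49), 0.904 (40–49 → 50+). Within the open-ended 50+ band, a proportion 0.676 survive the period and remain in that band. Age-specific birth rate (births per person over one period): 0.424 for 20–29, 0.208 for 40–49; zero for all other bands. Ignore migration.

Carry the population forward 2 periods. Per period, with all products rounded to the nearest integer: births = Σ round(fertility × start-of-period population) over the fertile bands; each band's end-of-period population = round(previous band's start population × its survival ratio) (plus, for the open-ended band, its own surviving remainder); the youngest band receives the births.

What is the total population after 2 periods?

5339

[period 1]
Births: 410 × 0.424 = 174, 1590 × 0.208 = 331 — total 505
10–19: 730 × 0.957 = 699
20–29: 560 × 0.947 = 530
30–39: 410 × 0.966 = 396
40–49: 1850 × 0.929 = 1719
50+: 1590 × 0.904 + 450 × 0.676 = 1437 + 304 = 1741
Giving 505 / 699 / 530 / 396 / 1719 / 1741.
[period 2]
Births: 530 × 0.424 = 225, 1719 × 0.208 = 358 — total 583
10–19: 505 × 0.957 = 483
20–29: 699 × 0.947 = 662
30–39: 530 × 0.966 = 512
40–49: 396 × 0.929 = 368
50+: 1719 × 0.904 + 1741 × 0.676 = 1554 + 1177 = 2731
Giving 583 / 483 / 662 / 512 / 368 / 2731.
Total after period 2: 583 + 483 + 662 + 512 + 368 + 2731 = 5339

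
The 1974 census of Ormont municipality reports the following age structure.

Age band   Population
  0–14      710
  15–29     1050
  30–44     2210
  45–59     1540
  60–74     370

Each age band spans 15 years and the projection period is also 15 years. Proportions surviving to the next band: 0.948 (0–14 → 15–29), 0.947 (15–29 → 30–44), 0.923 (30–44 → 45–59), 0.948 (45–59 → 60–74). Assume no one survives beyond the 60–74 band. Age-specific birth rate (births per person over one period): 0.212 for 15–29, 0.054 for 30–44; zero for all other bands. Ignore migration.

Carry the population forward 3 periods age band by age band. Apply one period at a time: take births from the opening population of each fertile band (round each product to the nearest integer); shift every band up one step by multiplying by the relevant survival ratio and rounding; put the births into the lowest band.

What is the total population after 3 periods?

— Period 1 —
Births: 1050 × 0.212 = 223, 2210 × 0.054 = 119 → total 342
15–29: 710 × 0.948 = 673
30–44: 1050 × 0.947 = 994
45–59: 2210 × 0.923 = 2040
60–74: 1540 × 0.948 = 1460
→ [342, 673, 994, 2040, 1460]
— Period 2 —
Births: 673 × 0.212 = 143, 994 × 0.054 = 54 → total 197
15–29: 342 × 0.948 = 324
30–44: 673 × 0.947 = 637
45–59: 994 × 0.923 = 917
60–74: 2040 × 0.948 = 1934
→ [197, 324, 637, 917, 1934]
— Period 3 —
Births: 324 × 0.212 = 69, 637 × 0.054 = 34 → total 103
15–29: 197 × 0.948 = 187
30–44: 324 × 0.947 = 307
45–59: 637 × 0.923 = 588
60–74: 917 × 0.948 = 869
→ [103, 187, 307, 588, 869]
Total after period 3: 103 + 187 + 307 + 588 + 869 = 2054

2054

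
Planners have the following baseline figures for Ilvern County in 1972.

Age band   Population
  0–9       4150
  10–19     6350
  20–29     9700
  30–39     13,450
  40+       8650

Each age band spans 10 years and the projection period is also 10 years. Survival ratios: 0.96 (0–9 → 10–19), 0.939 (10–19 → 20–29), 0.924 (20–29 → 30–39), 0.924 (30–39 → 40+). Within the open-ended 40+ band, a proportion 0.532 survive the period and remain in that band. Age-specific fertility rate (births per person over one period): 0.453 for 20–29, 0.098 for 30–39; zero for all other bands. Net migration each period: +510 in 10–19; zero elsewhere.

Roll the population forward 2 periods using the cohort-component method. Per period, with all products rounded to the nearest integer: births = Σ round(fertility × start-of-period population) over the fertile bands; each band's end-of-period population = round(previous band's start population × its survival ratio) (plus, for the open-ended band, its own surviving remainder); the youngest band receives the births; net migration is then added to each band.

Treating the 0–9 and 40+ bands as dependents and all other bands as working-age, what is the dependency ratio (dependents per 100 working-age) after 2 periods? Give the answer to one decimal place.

Numbering the bands 1..5 from youngest to oldest:
After projecting period 1:
Births: 9700 × 0.453 = 4394, 13450 × 0.098 = 1318 ⇒ total 5712
Band 2: 4150 × 0.96 = 3984
Band 3: 6350 × 0.939 = 5963
Band 4: 9700 × 0.924 = 8963
Band 5: 13450 × 0.924 + 8650 × 0.532 = 12428 + 4602 = 17030
Net migration: Band 2 + 510 → 4494
Giving 5712 / 4494 / 5963 / 8963 / 17030.
After projecting period 2:
Births: 5963 × 0.453 = 2701, 8963 × 0.098 = 878 ⇒ total 3579
Band 2: 5712 × 0.96 = 5484
Band 3: 4494 × 0.939 = 4220
Band 4: 5963 × 0.924 = 5510
Band 5: 8963 × 0.924 + 17030 × 0.532 = 8282 + 9060 = 17342
Net migration: Band 2 + 510 → 5994
Giving 3579 / 5994 / 4220 / 5510 / 17342.
Dependents (band 0–9 + band 40+) = 3579 + 17342 = 20921; working-age = 15724; ratio = 20921/15724 × 100 = 133.1

133.1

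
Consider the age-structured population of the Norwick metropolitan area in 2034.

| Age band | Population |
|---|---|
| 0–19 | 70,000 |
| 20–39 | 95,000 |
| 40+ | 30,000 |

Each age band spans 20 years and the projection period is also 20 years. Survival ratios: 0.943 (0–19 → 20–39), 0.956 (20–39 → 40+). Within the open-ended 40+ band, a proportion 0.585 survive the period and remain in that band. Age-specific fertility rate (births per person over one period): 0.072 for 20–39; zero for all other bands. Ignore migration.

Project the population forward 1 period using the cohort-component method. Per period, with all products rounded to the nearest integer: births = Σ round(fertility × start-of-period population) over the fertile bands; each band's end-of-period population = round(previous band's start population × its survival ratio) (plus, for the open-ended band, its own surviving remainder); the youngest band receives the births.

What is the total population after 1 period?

181220

Call the bands 1 to 3, youngest first.
— Period 1 —
Births: 95000 * 0.072 = 6840
Band 2: 70000 * 0.943 = 66010
Band 3: 95000 * 0.956 + 30000 * 0.585 = 90820 + 17550 = 108370
Population now: 0–19=6840, 20–39=66010, 40+=108370
Total after period 1: 6840 + 66010 + 108370 = 181220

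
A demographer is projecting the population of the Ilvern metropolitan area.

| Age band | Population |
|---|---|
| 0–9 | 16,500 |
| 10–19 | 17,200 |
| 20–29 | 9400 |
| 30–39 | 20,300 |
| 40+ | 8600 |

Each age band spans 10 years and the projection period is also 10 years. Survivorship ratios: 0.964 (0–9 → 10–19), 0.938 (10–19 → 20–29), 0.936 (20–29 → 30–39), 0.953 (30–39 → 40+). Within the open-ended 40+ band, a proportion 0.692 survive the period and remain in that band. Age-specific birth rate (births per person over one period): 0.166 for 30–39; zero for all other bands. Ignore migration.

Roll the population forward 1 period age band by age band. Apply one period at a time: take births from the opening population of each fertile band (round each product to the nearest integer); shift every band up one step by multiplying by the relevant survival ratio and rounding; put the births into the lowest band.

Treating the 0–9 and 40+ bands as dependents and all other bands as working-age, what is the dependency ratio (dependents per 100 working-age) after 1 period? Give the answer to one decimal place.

70.2

Period 1:
Births: 20300 * 0.166 = 3370
10–19: 16500 * 0.964 = 15906
20–29: 17200 * 0.938 = 16134
30–39: 9400 * 0.936 = 8798
40+: 20300 * 0.953 + 8600 * 0.692 = 19346 + 5951 = 25297
Giving 3370 / 15906 / 16134 / 8798 / 25297.
Dependents (band 0–9 + band 40+) = 3370 + 25297 = 28667; working-age = 40838; ratio = 28667/40838 × 100 = 70.2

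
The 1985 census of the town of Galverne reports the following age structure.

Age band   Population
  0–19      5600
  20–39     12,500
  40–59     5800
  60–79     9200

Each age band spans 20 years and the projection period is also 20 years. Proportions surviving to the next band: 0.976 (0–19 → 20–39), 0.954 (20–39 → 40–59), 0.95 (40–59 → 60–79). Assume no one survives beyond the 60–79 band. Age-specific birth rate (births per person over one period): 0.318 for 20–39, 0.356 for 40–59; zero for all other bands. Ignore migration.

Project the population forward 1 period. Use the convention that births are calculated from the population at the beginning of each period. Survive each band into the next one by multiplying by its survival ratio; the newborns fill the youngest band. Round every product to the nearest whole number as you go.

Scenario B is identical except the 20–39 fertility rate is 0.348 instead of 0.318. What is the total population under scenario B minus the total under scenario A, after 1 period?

Numbering the groups 1..4 from youngest to oldest:
— Period 1 —
Births: 12500 × 0.318 = 3975  |  5800 × 0.356 = 2065 → total 6040
Group 2: 5600 × 0.976 = 5466
Group 3: 12500 × 0.954 = 11925
Group 4: 5800 × 0.95 = 5510
End of period: [6040, 5466, 11925, 5510]
Scenario A total after 1 period: 28941
Scenario B projection —
— Period 1 —
Births: 12500 × 0.348 = 4350  |  5800 × 0.356 = 2065 → total 6415
Group 2: 5600 × 0.976 = 5466
Group 3: 12500 × 0.954 = 11925
Group 4: 5800 × 0.95 = 5510
End of period: [6415, 5466, 11925, 5510]
Scenario B total after 1 period: 29316
Difference B − A = 29316 − 28941 = 375

375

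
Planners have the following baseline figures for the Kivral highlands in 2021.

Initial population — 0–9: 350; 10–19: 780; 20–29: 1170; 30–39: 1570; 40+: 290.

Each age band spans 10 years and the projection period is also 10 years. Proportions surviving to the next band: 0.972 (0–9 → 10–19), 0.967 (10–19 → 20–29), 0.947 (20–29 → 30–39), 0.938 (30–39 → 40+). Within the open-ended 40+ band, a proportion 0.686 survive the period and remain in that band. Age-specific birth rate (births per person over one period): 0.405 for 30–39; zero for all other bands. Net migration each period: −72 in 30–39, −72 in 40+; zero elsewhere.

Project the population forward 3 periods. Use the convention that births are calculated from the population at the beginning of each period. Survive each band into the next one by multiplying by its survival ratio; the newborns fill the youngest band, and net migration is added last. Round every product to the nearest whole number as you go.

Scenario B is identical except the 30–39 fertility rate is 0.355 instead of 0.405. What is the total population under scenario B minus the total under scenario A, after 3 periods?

-157

After projecting period 1:
Births: 1570 × 0.405 = 636
10–19: 350 × 0.972 = 340
20–29: 780 × 0.967 = 754
30–39: 1170 × 0.947 = 1108
40+: 1570 × 0.938 + 290 × 0.686 = 1473 + 199 = 1672
Net migration: 30–39 − 72 → 1036; 40+ − 72 → 1600
End of period: [636, 340, 754, 1036, 1600]
After projecting period 2:
Births: 1036 × 0.405 = 420
10–19: 636 × 0.972 = 618
20–29: 340 × 0.967 = 329
30–39: 754 × 0.947 = 714
40+: 1036 × 0.938 + 1600 × 0.686 = 972 + 1098 = 2070
Net migration: 30–39 − 72 → 642; 40+ − 72 → 1998
End of period: [420, 618, 329, 642, 1998]
After projecting period 3:
Births: 642 × 0.405 = 260
10–19: 420 × 0.972 = 408
20–29: 618 × 0.967 = 598
30–39: 329 × 0.947 = 312
40+: 642 × 0.938 + 1998 × 0.686 = 602 + 1371 = 1973
Net migration: 30–39 − 72 → 240; 40+ − 72 → 1901
End of period: [260, 408, 598, 240, 1901]
Scenario A total after 3 periods: 3407
Scenario B projection —
After projecting period 1:
Births: 1570 × 0.355 = 557
10–19: 350 × 0.972 = 340
20–29: 780 × 0.967 = 754
30–39: 1170 × 0.947 = 1108
40+: 1570 × 0.938 + 290 × 0.686 = 1473 + 199 = 1672
Net migration: 30–39 − 72 → 1036; 40+ − 72 → 1600
End of period: [557, 340, 754, 1036, 1600]
After projecting period 2:
Births: 1036 × 0.355 = 368
10–19: 557 × 0.972 = 541
20–29: 340 × 0.967 = 329
30–39: 754 × 0.947 = 714
40+: 1036 × 0.938 + 1600 × 0.686 = 972 + 1098 = 2070
Net migration: 30–39 − 72 → 642; 40+ − 72 → 1998
End of period: [368, 541, 329, 642, 1998]
After projecting period 3:
Births: 642 × 0.355 = 228
10–19: 368 × 0.972 = 358
20–29: 541 × 0.967 = 523
30–39: 329 × 0.947 = 312
40+: 642 × 0.938 + 1998 × 0.686 = 602 + 1371 = 1973
Net migration: 30–39 − 72 → 240; 40+ − 72 → 1901
End of period: [228, 358, 523, 240, 1901]
Scenario B total after 3 periods: 3250
Difference B − A = 3250 − 3407 = -157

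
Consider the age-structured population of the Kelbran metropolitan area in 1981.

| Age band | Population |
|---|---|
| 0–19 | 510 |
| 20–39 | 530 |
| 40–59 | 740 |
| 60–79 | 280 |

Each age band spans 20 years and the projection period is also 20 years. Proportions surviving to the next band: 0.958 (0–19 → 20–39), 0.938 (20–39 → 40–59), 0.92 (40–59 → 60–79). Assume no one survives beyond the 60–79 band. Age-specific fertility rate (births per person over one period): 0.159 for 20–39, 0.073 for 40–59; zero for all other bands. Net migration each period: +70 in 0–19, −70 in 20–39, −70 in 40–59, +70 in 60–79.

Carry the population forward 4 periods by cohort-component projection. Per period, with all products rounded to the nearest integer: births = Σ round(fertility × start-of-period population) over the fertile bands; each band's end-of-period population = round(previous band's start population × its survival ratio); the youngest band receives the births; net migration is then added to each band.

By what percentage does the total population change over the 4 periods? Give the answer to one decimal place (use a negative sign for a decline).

(Groups numbered youngest = 1 to oldest = 4.)
[period 1]
Births: 530 * 0.159 = 84, 740 * 0.073 = 54 ⇒ total 138
Group 2: 510 * 0.958 = 489
Group 3: 530 * 0.938 = 497
Group 4: 740 * 0.92 = 681
Net migration: Group 1 + 70 → 208; Group 2 − 70 → 419; Group 3 − 70 → 427; Group 4 + 70 → 751
End of period: [208, 419, 427, 751]
[period 2]
Births: 419 * 0.159 = 67, 427 * 0.073 = 31 ⇒ total 98
Group 2: 208 * 0.958 = 199
Group 3: 419 * 0.938 = 393
Group 4: 427 * 0.92 = 393
Net migration: Group 1 + 70 → 168; Group 2 − 70 → 129; Group 3 − 70 → 323; Group 4 + 70 → 463
End of period: [168, 129, 323, 463]
[period 3]
Births: 129 * 0.159 = 21, 323 * 0.073 = 24 ⇒ total 45
Group 2: 168 * 0.958 = 161
Group 3: 129 * 0.938 = 121
Group 4: 323 * 0.92 = 297
Net migration: Group 1 + 70 → 115; Group 2 − 70 → 91; Group 3 − 70 → 51; Group 4 + 70 → 367
End of period: [115, 91, 51, 367]
[period 4]
Births: 91 * 0.159 = 14, 51 * 0.073 = 4 ⇒ total 18
Group 2: 115 * 0.958 = 110
Group 3: 91 * 0.938 = 85
Group 4: 51 * 0.92 = 47
Net migration: Group 1 + 70 → 88; Group 2 − 70 → 40; Group 3 − 70 → 15; Group 4 + 70 → 117
End of period: [88, 40, 15, 117]
Total: 2060 → 260; change = -1800; percentage change = -87.4%

-87.4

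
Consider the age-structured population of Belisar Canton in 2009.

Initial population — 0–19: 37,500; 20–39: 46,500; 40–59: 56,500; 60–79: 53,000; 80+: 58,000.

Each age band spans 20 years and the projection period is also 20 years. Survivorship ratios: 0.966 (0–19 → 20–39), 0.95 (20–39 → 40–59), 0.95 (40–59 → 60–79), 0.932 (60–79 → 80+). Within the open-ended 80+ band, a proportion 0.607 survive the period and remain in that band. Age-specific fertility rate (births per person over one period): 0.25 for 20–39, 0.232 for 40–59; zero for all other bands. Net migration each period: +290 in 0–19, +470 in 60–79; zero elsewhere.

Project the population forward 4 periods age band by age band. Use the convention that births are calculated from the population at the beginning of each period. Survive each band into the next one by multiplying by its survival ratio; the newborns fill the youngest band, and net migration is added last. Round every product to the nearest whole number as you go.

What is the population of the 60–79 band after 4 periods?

22285

Numbering the bands 1..5 from youngest to oldest:
— Period 1 —
Births: 46500 × 0.25 = 11625  |  56500 × 0.232 = 13108 ⇒ total 24733
Band 2: 37500 × 0.966 = 36225
Band 3: 46500 × 0.95 = 44175
Band 4: 56500 × 0.95 = 53675
Band 5: 53000 × 0.932 + 58000 × 0.607 = 49396 + 35206 = 84602
Net migration: Band 1 + 290 → 25023; Band 4 + 470 → 54145
End of period: [25023, 36225, 44175, 54145, 84602]
— Period 2 —
Births: 36225 × 0.25 = 9056  |  44175 × 0.232 = 10249 ⇒ total 19305
Band 2: 25023 × 0.966 = 24172
Band 3: 36225 × 0.95 = 34414
Band 4: 44175 × 0.95 = 41966
Band 5: 54145 × 0.932 + 84602 × 0.607 = 50463 + 51353 = 101816
Net migration: Band 1 + 290 → 19595; Band 4 + 470 → 42436
End of period: [19595, 24172, 34414, 42436, 101816]
— Period 3 —
Births: 24172 × 0.25 = 6043  |  34414 × 0.232 = 7984 ⇒ total 14027
Band 2: 19595 × 0.966 = 18929
Band 3: 24172 × 0.95 = 22963
Band 4: 34414 × 0.95 = 32693
Band 5: 42436 × 0.932 + 101816 × 0.607 = 39550 + 61802 = 101352
Net migration: Band 1 + 290 → 14317; Band 4 + 470 → 33163
End of period: [14317, 18929, 22963, 33163, 101352]
— Period 4 —
Births: 18929 × 0.25 = 4732  |  22963 × 0.232 = 5327 ⇒ total 10059
Band 2: 14317 × 0.966 = 13830
Band 3: 18929 × 0.95 = 17983
Band 4: 22963 × 0.95 = 21815
Band 5: 33163 × 0.932 + 101352 × 0.607 = 30908 + 61521 = 92429
Net migration: Band 1 + 290 → 10349; Band 4 + 470 → 22285
End of period: [10349, 13830, 17983, 22285, 92429]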